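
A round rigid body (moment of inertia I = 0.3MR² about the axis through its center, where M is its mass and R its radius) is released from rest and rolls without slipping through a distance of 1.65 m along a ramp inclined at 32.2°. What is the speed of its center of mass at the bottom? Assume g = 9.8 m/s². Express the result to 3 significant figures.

Here I = 0.3MR², so the shape factor k = I/(MR²) = 0.3.
Since it rolls without slipping, ω = v/R and KE = ½Mv² + ½Iω² = ½(1+k)Mv² = (13/20)Mv².
The vertical drop is h = L sinθ = 1.65 × sin32.2° = 0.8792 m.
Setting Mgh = (13/20)Mv² gives v = √(2gh/(1+k)) = √(2·9.8·0.8792/1.3) ≈ 3.64 m/s.

v ≈ 3.64 m/s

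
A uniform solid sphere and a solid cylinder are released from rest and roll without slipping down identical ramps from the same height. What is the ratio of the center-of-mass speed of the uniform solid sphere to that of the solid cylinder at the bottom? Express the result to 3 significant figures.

Each satisfies Mgh = ½(1+k)Mv² with k = I/(MR²), so v ∝ 1/√(1+k).
For the uniform solid sphere k = 0.4; for the solid cylinder k = 0.5.
v₁/v₂ = √((1+k₂)/(1+k₁)) = √(1.5/1.4) ≈ 1.04.

v_ratio ≈ 1.04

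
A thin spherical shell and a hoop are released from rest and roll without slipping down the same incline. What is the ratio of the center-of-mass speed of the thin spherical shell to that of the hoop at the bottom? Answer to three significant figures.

Each satisfies Mgh = ½(1+k)Mv² with k = I/(MR²), so v ∝ 1/√(1+k).
For the thin spherical shell k = 2/3; for the hoop k = 1.
v₁/v₂ = √((1+k₂)/(1+k₁)) = √(2/1.667) ≈ 1.10.

v_ratio ≈ 1.10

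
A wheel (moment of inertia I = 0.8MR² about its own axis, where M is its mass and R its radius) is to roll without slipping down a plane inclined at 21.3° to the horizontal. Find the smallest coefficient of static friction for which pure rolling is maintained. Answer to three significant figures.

Here I = 0.8MR², so the shape factor k = I/(MR²) = 0.8.
Translational: Mg sinθ − f = Ma. Rotational about the CM: fR = Iα = kMRa, so f = kMa.
These give a = g sinθ/(1+k) and the required friction f = kMg sinθ/(1+k).
With N = Mg cosθ, the no-slip condition f ≤ μN gives μ_min = f/N = k tanθ/(1+k).
μ_min = 0.8 × tan21.3° / 1.8 ≈ 0.173.

μ_min ≈ 0.173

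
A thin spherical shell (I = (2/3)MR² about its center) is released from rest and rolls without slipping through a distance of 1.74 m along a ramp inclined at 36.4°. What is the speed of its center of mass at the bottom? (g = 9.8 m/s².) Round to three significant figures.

Here I = (2/3)MR², so the shape factor k = I/(MR²) = 2/3.
Since it rolls without slipping, ω = v/R and KE = ½Mv² + ½Iω² = ½(1+k)Mv² = (5/6)Mv².
The vertical drop is h = L sinθ = 1.74 × sin36.4° = 1.033 m.
Energy conservation: Mgh = (5/6)Mv², so v = √(2gh/(1+k)) = √(2 × 9.8 × 1.033 / 1.667) ≈ 3.48 m/s.

v ≈ 3.48 m/s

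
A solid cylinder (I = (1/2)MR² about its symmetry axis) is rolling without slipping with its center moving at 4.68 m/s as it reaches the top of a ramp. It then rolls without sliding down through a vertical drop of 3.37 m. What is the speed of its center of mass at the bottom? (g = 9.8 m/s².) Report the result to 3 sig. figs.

v ≈ 8.12 m/s

For this body I = (1/2)MR², i.e. k = I/(MR²) = 0.5.
Pure rolling means v = ωR; then KE = ½Mv² + ½I(v/R)² = ½(1+k)Mv² = (3/4)Mv².
Energy conservation: (3/4)Mv₀² + Mgh = (3/4)Mv², so v² = v₀² + 2gh/(1+k).
v = √(4.68² + 2×9.8×3.37/1.5) = √65.94 ≈ 8.12 m/s.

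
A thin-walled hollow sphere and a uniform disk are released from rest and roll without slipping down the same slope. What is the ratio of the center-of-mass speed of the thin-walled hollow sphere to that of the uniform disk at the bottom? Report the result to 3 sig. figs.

Each satisfies Mgh = ½(1+k)Mv² with k = I/(MR²), so v ∝ 1/√(1+k).
For the thin-walled hollow sphere k = 2/3; for the uniform disk k = 0.5.
v₁/v₂ = √((1+k₂)/(1+k₁)) = √(1.5/1.667) ≈ 0.949.

v_ratio ≈ 0.949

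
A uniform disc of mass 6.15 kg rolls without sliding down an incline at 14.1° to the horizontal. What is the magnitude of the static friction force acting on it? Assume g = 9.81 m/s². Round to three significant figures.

For this body I = (1/2)MR², i.e. k = I/(MR²) = 0.5.
Along the incline Mg sinθ − f = Ma, and torque about the center fR = Iα = kMR²(a/R) gives f = kMa.
Combining, a = g sinθ/(1+k) and f = kMa = kMg sinθ/(1+k).
f = 0.5 × 6.15 × 9.81 × sin14.1° / 1.5 ≈ 4.90 N.

f ≈ 4.90 N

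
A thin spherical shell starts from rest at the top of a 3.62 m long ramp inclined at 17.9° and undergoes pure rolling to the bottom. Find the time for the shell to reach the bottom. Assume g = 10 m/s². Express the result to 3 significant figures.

t ≈ 1.98 s

For this body I = (2/3)MR², i.e. k = I/(MR²) = 2/3.
Newton's second law down the slope: Mg sinθ − f = Ma. The torque equation fR = Iα (with α = a/R) gives f = kMa.
Hence a = g sinθ/(1+k) = 10×sin17.9°/1.667 = 1.844 m/s².
With constant a from rest, t = √(2L/a) = √(2·3.62/1.844) ≈ 1.98 s.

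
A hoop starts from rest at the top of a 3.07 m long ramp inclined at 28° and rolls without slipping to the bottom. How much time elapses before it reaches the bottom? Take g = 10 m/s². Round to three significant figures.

t ≈ 1.62 s

Here I = MR², so the shape factor k = I/(MR²) = 1.
Along the incline Mg sinθ − f = Ma, and torque about the center fR = Iα = kMR²(a/R) gives f = kMa.
Hence a = g sinθ/(1+k) = 10×sin28°/2 = 2.347 m/s².
Starting from rest, L = ½at², so t = √(2L/a) = √(2×3.07/2.347) ≈ 1.62 s.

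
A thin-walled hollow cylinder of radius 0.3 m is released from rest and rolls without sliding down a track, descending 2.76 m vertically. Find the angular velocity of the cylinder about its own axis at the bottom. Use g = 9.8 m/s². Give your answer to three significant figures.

ω ≈ 17.3 rad/s

The moment of inertia is MR², giving k ≡ I/(MR²) = 1.
Rolling without slipping gives ω = v/R, so the total kinetic energy is ½Mv² + ½Iω² = ½(1+k)Mv² = Mv².
Energy conservation Mgh = ½(1+k)Mv² gives v = √(2gh/(1+k)) = √(2 × 9.8 × 2.76 / 2) = 5.201 m/s.
The angular speed follows from ω = v/R = 5.201/0.3 ≈ 17.3 rad/s.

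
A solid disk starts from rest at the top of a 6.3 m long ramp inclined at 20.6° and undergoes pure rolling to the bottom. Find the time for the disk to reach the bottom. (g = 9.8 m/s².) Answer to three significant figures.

The moment of inertia is (1/2)MR², giving k ≡ I/(MR²) = 0.5.
Along the incline Mg sinθ − f = Ma, and torque about the center fR = Iα = kMR²(a/R) gives f = kMa.
Hence a = g sinθ/(1+k) = 9.8×sin20.6°/1.5 = 2.299 m/s².
With constant a from rest, t = √(2L/a) = √(2·6.3/2.299) ≈ 2.34 s.

t ≈ 2.34 s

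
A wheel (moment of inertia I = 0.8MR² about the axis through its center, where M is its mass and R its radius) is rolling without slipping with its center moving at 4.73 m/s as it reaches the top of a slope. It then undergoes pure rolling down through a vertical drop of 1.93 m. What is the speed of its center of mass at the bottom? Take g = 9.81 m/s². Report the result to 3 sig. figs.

v ≈ 6.59 m/s

The moment of inertia is 0.8MR², giving k ≡ I/(MR²) = 0.8.
The rolling condition ω = v/R makes the rotational term ½I(v/R)² = ½kMv², so KE_total = ½(1+k)Mv² = (9/10)Mv².
Energy conservation: (9/10)Mv₀² + Mgh = (9/10)Mv², so v² = v₀² + 2gh/(1+k).
v = √(4.73² + 2×9.81×1.93/1.8) = √43.41 ≈ 6.59 m/s.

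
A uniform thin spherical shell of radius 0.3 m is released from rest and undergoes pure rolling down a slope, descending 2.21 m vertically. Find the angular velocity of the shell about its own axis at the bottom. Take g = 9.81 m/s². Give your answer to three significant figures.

ω ≈ 17.0 rad/s

Here I = (2/3)MR², so the shape factor k = I/(MR²) = 2/3.
The rolling condition ω = v/R makes the rotational term ½I(v/R)² = ½kMv², so KE_total = ½(1+k)Mv² = (5/6)Mv².
Energy conservation Mgh = ½(1+k)Mv² gives v = √(2gh/(1+k)) = √(2 × 9.81 × 2.21 / 1.667) = 5.101 m/s.
The angular speed follows from ω = v/R = 5.101/0.3 ≈ 17.0 rad/s.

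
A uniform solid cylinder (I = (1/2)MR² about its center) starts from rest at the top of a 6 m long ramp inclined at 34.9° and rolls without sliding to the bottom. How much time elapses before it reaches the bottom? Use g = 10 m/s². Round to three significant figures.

t ≈ 1.77 s

With I = (1/2)MR², the ratio k = I/(MR²) is 0.5.
Translational: Mg sinθ − f = Ma. Rotational about the CM: fR = Iα = kMRa, so f = kMa.
Hence a = g sinθ/(1+k) = 10×sin34.9°/1.5 = 3.814 m/s².
Starting from rest, L = ½at², so t = √(2L/a) = √(2×6/3.814) ≈ 1.77 s.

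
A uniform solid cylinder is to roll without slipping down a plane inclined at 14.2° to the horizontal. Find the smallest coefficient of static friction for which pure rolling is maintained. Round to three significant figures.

μ_min ≈ 0.0843

Here I = (1/2)MR², so the shape factor k = I/(MR²) = 0.5.
Along the incline Mg sinθ − f = Ma, and torque about the center fR = Iα = kMR²(a/R) gives f = kMa.
These give a = g sinθ/(1+k) and the required friction f = kMg sinθ/(1+k).
With N = Mg cosθ, the no-slip condition f ≤ μN gives μ_min = f/N = k tanθ/(1+k).
μ_min = 0.5 × tan14.2° / 1.5 ≈ 0.0843.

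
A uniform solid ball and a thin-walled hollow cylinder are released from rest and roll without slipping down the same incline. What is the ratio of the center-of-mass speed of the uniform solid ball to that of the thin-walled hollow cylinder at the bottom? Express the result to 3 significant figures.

Each satisfies Mgh = ½(1+k)Mv² with k = I/(MR²), so v ∝ 1/√(1+k).
For the uniform solid ball k = 0.4; for the thin-walled hollow cylinder k = 1.
v₁/v₂ = √((1+k₂)/(1+k₁)) = √(2/1.4) ≈ 1.20.

v_ratio ≈ 1.20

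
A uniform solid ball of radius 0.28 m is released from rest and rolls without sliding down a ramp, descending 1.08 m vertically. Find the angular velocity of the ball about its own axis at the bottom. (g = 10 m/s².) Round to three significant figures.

The moment of inertia is (2/5)MR², giving k ≡ I/(MR²) = 0.4.
Pure rolling means v = ωR; then KE = ½Mv² + ½I(v/R)² = ½(1+k)Mv² = (7/10)Mv².
Energy conservation Mgh = ½(1+k)Mv² gives v = √(2gh/(1+k)) = √(2 × 10 × 1.08 / 1.4) = 3.928 m/s.
Then ω = v/R = 3.928 / 0.28 ≈ 14.0 rad/s.

ω ≈ 14.0 rad/s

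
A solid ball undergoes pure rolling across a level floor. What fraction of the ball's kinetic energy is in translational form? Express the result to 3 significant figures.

With I = (2/5)MR², the ratio k = I/(MR²) is 0.4.
Since ω = v/R, the translational part is ½Mv² and the rotational part is ½I(v/R)² = ½kMv²; the total is ½(1+k)Mv².
The translational fraction is therefore 1/(1+k) = 1/1.4 ≈ 0.714.

fraction ≈ 0.714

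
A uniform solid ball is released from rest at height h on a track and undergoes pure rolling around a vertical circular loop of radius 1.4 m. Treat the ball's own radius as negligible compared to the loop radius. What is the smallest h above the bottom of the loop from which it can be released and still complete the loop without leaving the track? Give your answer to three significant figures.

h_min ≈ 3.78 m

For this body I = (2/5)MR², i.e. k = I/(MR²) = 0.4.
At the top, contact is just lost when gravity alone supplies the centripetal force: Mg = Mv_top²/r, i.e. v_top² = gr.
With ω = v/R, the kinetic energy at speed v is ½(1+k)Mv² = (7/10)Mv².
Energy conservation from release (height h) to the top (height 2r): Mgh = Mg(2r) + (7/10)M·gr.
Thus h_min = 2r + (1+k)r/2 = r(2 + 1.4/2) = 1.4 × 2.7 ≈ 3.78 m.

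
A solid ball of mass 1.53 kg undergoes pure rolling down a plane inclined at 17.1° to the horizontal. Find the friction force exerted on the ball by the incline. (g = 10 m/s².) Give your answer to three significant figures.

f ≈ 1.29 N

With I = (2/5)MR², the ratio k = I/(MR²) is 0.4.
Translational: Mg sinθ − f = Ma. Rotational about the CM: fR = Iα = kMRa, so f = kMa.
Combining, a = g sinθ/(1+k) and f = kMa = kMg sinθ/(1+k).
f = 0.4 × 1.53 × 10 × sin17.1° / 1.4 ≈ 1.29 N.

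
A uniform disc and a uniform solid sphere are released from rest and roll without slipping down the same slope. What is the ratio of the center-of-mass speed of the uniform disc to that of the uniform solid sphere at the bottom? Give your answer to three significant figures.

v_ratio ≈ 0.966

Each satisfies Mgh = ½(1+k)Mv² with k = I/(MR²), so v ∝ 1/√(1+k).
For the uniform disc k = 0.5; for the uniform solid sphere k = 0.4.
v₁/v₂ = √((1+k₂)/(1+k₁)) = √(1.4/1.5) ≈ 0.966.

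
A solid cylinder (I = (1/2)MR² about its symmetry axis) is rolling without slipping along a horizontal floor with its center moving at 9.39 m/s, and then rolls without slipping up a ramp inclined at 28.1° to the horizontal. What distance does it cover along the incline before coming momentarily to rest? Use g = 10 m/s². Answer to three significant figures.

d ≈ 14.0 m

With I = (1/2)MR², the ratio k = I/(MR²) is 0.5.
The rolling condition ω = v/R makes the rotational term ½I(v/R)² = ½kMv², so KE_total = ½(1+k)Mv² = (3/4)Mv².
Setting this equal to Mgh gives the vertical rise h = (1+k)v₀²/(2g) = 1.5×9.39²/(2×10) = 6.613 m.
Along the incline, d = h/sinθ = 6.613/sin28.1° ≈ 14.0 m.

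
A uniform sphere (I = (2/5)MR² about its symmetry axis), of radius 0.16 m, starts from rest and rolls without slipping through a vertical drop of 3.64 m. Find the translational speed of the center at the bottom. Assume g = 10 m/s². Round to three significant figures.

v ≈ 7.21 m/s

For this body I = (2/5)MR², i.e. k = I/(MR²) = 0.4.
The rolling condition ω = v/R makes the rotational term ½I(v/R)² = ½kMv², so KE_total = ½(1+k)Mv² = (7/10)Mv².
Energy conservation: Mgh = (7/10)Mv², so v = √(2gh/(1+k)) = √(2 × 10 × 3.64 / 1.4) ≈ 7.21 m/s.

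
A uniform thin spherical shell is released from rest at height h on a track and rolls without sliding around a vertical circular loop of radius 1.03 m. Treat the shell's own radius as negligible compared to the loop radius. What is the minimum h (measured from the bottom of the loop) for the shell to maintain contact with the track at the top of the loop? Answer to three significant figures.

h_min ≈ 2.92 m

With I = (2/3)MR², the ratio k = I/(MR²) is 2/3.
At the top of the loop, the minimum-contact condition is Mg = Mv_top²/r, so v_top² = gr.
With ω = v/R, the kinetic energy at speed v is ½(1+k)Mv² = (5/6)Mv².
Energy conservation from release (height h) to the top (height 2r): Mgh = Mg(2r) + (5/6)M·gr.
Thus h_min = 2r + (1+k)r/2 = r(2 + 1.667/2) = 1.03 × 2.833 ≈ 2.92 m.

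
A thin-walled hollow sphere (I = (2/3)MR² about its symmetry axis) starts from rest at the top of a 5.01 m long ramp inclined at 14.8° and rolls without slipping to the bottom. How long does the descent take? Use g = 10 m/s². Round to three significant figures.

t ≈ 2.56 s

The moment of inertia is (2/3)MR², giving k ≡ I/(MR²) = 2/3.
Translational: Mg sinθ − f = Ma. Rotational about the CM: fR = Iα = kMRa, so f = kMa.
Hence a = g sinθ/(1+k) = 10×sin14.8°/1.667 = 1.533 m/s².
Starting from rest, L = ½at², so t = √(2L/a) = √(2×5.01/1.533) ≈ 2.56 s.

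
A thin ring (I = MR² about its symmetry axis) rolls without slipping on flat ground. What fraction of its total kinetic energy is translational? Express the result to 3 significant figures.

For this body I = MR², i.e. k = I/(MR²) = 1.
With ω = v/R, KE_trans = ½Mv² and KE_rot = ½Iω² = ½kMv², so KE_total = ½(1+k)Mv².
The translational fraction is therefore 1/(1+k) = 1/2 ≈ 0.500.

fraction ≈ 0.500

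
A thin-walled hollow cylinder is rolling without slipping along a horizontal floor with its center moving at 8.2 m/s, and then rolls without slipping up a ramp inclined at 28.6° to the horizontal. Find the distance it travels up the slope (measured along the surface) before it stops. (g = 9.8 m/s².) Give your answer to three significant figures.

For this body I = MR², i.e. k = I/(MR²) = 1.
Since it rolls without slipping, ω = v/R and KE = ½Mv² + ½Iω² = ½(1+k)Mv² = Mv².
Setting this equal to Mgh gives the vertical rise h = (1+k)v₀²/(2g) = 2×8.2²/(2×9.8) = 6.861 m.
The distance along the slope is d = h/sinθ = 6.861/sin28.6° ≈ 14.3 m.

d ≈ 14.3 m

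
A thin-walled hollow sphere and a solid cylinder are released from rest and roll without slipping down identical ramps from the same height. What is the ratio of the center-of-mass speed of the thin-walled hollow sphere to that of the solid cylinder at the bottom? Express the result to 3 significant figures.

Each satisfies Mgh = ½(1+k)Mv² with k = I/(MR²), so v ∝ 1/√(1+k).
For the thin-walled hollow sphere k = 2/3; for the solid cylinder k = 0.5.
v₁/v₂ = √((1+k₂)/(1+k₁)) = √(1.5/1.667) ≈ 0.949.

v_ratio ≈ 0.949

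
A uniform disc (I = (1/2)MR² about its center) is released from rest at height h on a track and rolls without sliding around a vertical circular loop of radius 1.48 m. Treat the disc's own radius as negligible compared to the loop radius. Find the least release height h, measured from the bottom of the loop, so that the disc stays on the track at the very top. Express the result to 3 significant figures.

For this body I = (1/2)MR², i.e. k = I/(MR²) = 0.5.
At the top of the loop, the minimum-contact condition is Mg = Mv_top²/r, so v_top² = gr.
With ω = v/R, the kinetic energy at speed v is ½(1+k)Mv² = (3/4)Mv².
Energy conservation from release (height h) to the top (height 2r): Mgh = Mg(2r) + (3/4)M·gr.
Thus h_min = 2r + (1+k)r/2 = r(2 + 1.5/2) = 1.48 × 2.75 ≈ 4.07 m.

h_min ≈ 4.07 m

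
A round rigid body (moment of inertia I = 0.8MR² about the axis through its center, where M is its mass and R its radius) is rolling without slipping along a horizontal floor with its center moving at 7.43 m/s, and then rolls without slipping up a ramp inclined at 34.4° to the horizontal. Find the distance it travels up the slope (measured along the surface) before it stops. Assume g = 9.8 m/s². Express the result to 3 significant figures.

For this body I = 0.8MR², i.e. k = I/(MR²) = 0.8.
Pure rolling means v = ωR; then KE = ½Mv² + ½I(v/R)² = ½(1+k)Mv² = (9/10)Mv².
Setting this equal to Mgh gives the vertical rise h = (1+k)v₀²/(2g) = 1.8×7.43²/(2×9.8) = 5.07 m.
Along the incline, d = h/sinθ = 5.07/sin34.4° ≈ 8.97 m.

d ≈ 8.97 m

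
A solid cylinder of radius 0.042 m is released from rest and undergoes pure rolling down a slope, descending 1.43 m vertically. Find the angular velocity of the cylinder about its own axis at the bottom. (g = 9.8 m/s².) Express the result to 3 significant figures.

With I = (1/2)MR², the ratio k = I/(MR²) is 0.5.
Rolling without slipping gives ω = v/R, so the total kinetic energy is ½Mv² + ½Iω² = ½(1+k)Mv² = (3/4)Mv².
Energy conservation Mgh = ½(1+k)Mv² gives v = √(2gh/(1+k)) = √(2 × 9.8 × 1.43 / 1.5) = 4.323 m/s.
The angular speed follows from ω = v/R = 4.323/0.042 ≈ 103 rad/s.

ω ≈ 103 rad/s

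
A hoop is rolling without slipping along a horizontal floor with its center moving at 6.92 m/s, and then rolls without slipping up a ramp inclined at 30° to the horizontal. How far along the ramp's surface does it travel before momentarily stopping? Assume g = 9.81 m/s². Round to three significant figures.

d ≈ 9.76 m

With I = MR², the ratio k = I/(MR²) is 1.
Since it rolls without slipping, ω = v/R and KE = ½Mv² + ½Iω² = ½(1+k)Mv² = Mv².
Setting this equal to Mgh gives the vertical rise h = (1+k)v₀²/(2g) = 2×6.92²/(2×9.81) = 4.881 m.
Along the incline, d = h/sinθ = 4.881/sin30° ≈ 9.76 m.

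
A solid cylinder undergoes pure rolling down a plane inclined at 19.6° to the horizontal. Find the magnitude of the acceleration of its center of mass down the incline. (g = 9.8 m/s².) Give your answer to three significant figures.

Here I = (1/2)MR², so the shape factor k = I/(MR²) = 0.5.
Translational: Mg sinθ − f = Ma. Rotational about the CM: fR = Iα = kMRa, so f = kMa.
Eliminating f: Mg sinθ = (1+k)Ma, so a = g sinθ/(1+k) = 9.8 × sin19.6° / 1.5 ≈ 2.19 m/s².

a ≈ 2.19 m/s²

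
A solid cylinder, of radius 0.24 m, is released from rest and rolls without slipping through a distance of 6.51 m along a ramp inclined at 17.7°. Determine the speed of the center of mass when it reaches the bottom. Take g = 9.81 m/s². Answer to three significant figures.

Here I = (1/2)MR², so the shape factor k = I/(MR²) = 0.5.
The rolling condition ω = v/R makes the rotational term ½I(v/R)² = ½kMv², so KE_total = ½(1+k)Mv² = (3/4)Mv².
The vertical drop is h = L sinθ = 6.51 × sin17.7° = 1.979 m.
Energy conservation: Mgh = (3/4)Mv², so v = √(2gh/(1+k)) = √(2 × 9.81 × 1.979 / 1.5) ≈ 5.09 m/s.

v ≈ 5.09 m/s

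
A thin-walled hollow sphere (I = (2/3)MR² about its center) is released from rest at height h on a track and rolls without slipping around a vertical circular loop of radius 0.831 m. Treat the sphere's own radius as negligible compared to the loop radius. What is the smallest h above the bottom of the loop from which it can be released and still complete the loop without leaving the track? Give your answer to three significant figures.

h_min ≈ 2.35 m

For this body I = (2/3)MR², i.e. k = I/(MR²) = 2/3.
At the top, contact is just lost when gravity alone supplies the centripetal force: Mg = Mv_top²/r, i.e. v_top² = gr.
With ω = v/R, the kinetic energy at speed v is ½(1+k)Mv² = (5/6)Mv².
Energy conservation from release (height h) to the top (height 2r): Mgh = Mg(2r) + (5/6)M·gr.
Thus h_min = 2r + (1+k)r/2 = r(2 + 1.667/2) = 0.831 × 2.833 ≈ 2.35 m.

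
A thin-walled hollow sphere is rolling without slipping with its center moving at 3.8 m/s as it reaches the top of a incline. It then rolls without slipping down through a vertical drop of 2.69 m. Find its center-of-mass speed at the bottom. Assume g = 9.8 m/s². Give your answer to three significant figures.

v ≈ 6.79 m/s

For this body I = (2/3)MR², i.e. k = I/(MR²) = 2/3.
Since it rolls without slipping, ω = v/R and KE = ½Mv² + ½Iω² = ½(1+k)Mv² = (5/6)Mv².
Conserving energy between top and bottom: (5/6)Mv² = (5/6)Mv₀² + Mgh, hence v² = v₀² + 2gh/(1+k).
v = √(3.8² + 2×9.8×2.69/1.667) = √46.07 ≈ 6.79 m/s.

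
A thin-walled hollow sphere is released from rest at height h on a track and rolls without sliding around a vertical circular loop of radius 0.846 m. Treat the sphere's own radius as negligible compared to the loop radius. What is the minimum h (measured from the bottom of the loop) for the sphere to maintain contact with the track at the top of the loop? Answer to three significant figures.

For this body I = (2/3)MR², i.e. k = I/(MR²) = 2/3.
At the top of the loop, the minimum-contact condition is Mg = Mv_top²/r, so v_top² = gr.
With ω = v/R, the kinetic energy at speed v is ½(1+k)Mv² = (5/6)Mv².
Energy conservation from release (height h) to the top (height 2r): Mgh = Mg(2r) + (5/6)M·gr.
Thus h_min = 2r + (1+k)r/2 = r(2 + 1.667/2) = 0.846 × 2.833 ≈ 2.40 m.

h_min ≈ 2.40 m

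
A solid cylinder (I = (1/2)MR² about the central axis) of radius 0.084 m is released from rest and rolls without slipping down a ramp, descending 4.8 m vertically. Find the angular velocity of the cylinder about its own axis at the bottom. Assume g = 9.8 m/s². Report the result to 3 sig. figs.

ω ≈ 94.3 rad/s

The moment of inertia is (1/2)MR², giving k ≡ I/(MR²) = 0.5.
Pure rolling means v = ωR; then KE = ½Mv² + ½I(v/R)² = ½(1+k)Mv² = (3/4)Mv².
Energy conservation Mgh = ½(1+k)Mv² gives v = √(2gh/(1+k)) = √(2 × 9.8 × 4.8 / 1.5) = 7.92 m/s.
The angular speed follows from ω = v/R = 7.92/0.084 ≈ 94.3 rad/s.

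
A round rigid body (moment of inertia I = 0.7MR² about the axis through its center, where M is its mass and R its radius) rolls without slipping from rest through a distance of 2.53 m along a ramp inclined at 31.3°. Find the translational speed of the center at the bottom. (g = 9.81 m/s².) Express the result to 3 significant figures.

The moment of inertia is 0.7MR², giving k ≡ I/(MR²) = 0.7.
Since it rolls without slipping, ω = v/R and KE = ½Mv² + ½Iω² = ½(1+k)Mv² = (17/20)Mv².
The vertical drop is h = L sinθ = 2.53 × sin31.3° = 1.314 m.
Setting Mgh = (17/20)Mv² gives v = √(2gh/(1+k)) = √(2·9.81·1.314/1.7) ≈ 3.89 m/s.

v ≈ 3.89 m/s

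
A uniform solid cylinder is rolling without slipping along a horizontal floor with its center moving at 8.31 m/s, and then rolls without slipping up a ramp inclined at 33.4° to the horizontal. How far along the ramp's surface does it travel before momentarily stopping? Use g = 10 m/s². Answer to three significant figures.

With I = (1/2)MR², the ratio k = I/(MR²) is 0.5.
The rolling condition ω = v/R makes the rotational term ½I(v/R)² = ½kMv², so KE_total = ½(1+k)Mv² = (3/4)Mv².
Setting this equal to Mgh gives the vertical rise h = (1+k)v₀²/(2g) = 1.5×8.31²/(2×10) = 5.179 m.
The distance along the slope is d = h/sinθ = 5.179/sin33.4° ≈ 9.41 m.

d ≈ 9.41 m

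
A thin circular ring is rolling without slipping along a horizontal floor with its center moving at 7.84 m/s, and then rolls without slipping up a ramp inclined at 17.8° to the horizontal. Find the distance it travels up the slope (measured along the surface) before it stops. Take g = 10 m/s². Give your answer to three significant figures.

d ≈ 20.1 m

For this body I = MR², i.e. k = I/(MR²) = 1.
Pure rolling means v = ωR; then KE = ½Mv² + ½I(v/R)² = ½(1+k)Mv² = Mv².
Setting this equal to Mgh gives the vertical rise h = (1+k)v₀²/(2g) = 2×7.84²/(2×10) = 6.147 m.
The distance along the slope is d = h/sinθ = 6.147/sin17.8° ≈ 20.1 m.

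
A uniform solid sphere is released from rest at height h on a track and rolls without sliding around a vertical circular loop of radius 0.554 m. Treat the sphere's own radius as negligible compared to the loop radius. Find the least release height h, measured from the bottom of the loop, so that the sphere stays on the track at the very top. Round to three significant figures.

The moment of inertia is (2/5)MR², giving k ≡ I/(MR²) = 0.4.
At the top, contact is just lost when gravity alone supplies the centripetal force: Mg = Mv_top²/r, i.e. v_top² = gr.
With ω = v/R, the kinetic energy at speed v is ½(1+k)Mv² = (7/10)Mv².
Energy conservation from release (height h) to the top (height 2r): Mgh = Mg(2r) + (7/10)M·gr.
Thus h_min = 2r + (1+k)r/2 = r(2 + 1.4/2) = 0.554 × 2.7 ≈ 1.50 m.

h_min ≈ 1.50 m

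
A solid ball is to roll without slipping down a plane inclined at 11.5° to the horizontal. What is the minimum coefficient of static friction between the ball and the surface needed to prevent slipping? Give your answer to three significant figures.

μ_min ≈ 0.0581

For this body I = (2/5)MR², i.e. k = I/(MR²) = 0.4.
Along the incline Mg sinθ − f = Ma, and torque about the center fR = Iα = kMR²(a/R) gives f = kMa.
These give a = g sinθ/(1+k) and the required friction f = kMg sinθ/(1+k).
With N = Mg cosθ, the no-slip condition f ≤ μN gives μ_min = f/N = k tanθ/(1+k).
μ_min = 0.4 × tan11.5° / 1.4 ≈ 0.0581.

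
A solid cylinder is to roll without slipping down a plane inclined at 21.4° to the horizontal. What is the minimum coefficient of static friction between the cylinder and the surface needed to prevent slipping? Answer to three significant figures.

μ_min ≈ 0.131

With I = (1/2)MR², the ratio k = I/(MR²) is 0.5.
Translational: Mg sinθ − f = Ma. Rotational about the CM: fR = Iα = kMRa, so f = kMa.
These give a = g sinθ/(1+k) and the required friction f = kMg sinθ/(1+k).
The normal force is N = Mg cosθ, so μ_min = f/N = k tanθ/(1+k).
μ_min = 0.5 × tan21.4° / 1.5 ≈ 0.131.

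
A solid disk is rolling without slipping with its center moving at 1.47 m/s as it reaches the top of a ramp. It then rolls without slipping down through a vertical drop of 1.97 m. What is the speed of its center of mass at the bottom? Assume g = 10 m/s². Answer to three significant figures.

v ≈ 5.33 m/s

For this body I = (1/2)MR², i.e. k = I/(MR²) = 0.5.
Pure rolling means v = ωR; then KE = ½Mv² + ½I(v/R)² = ½(1+k)Mv² = (3/4)Mv².
Conserving energy between top and bottom: (3/4)Mv² = (3/4)Mv₀² + Mgh, hence v² = v₀² + 2gh/(1+k).
v = √(1.47² + 2×10×1.97/1.5) = √28.43 ≈ 5.33 m/s.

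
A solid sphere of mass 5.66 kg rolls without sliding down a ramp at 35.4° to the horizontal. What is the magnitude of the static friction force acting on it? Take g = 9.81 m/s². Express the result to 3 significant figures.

For this body I = (2/5)MR², i.e. k = I/(MR²) = 0.4.
Newton's second law down the slope: Mg sinθ − f = Ma. The torque equation fR = Iα (with α = a/R) gives f = kMa.
Combining, a = g sinθ/(1+k) and f = kMa = kMg sinθ/(1+k).
f = 0.4 × 5.66 × 9.81 × sin35.4° / 1.4 ≈ 9.19 N.

f ≈ 9.19 N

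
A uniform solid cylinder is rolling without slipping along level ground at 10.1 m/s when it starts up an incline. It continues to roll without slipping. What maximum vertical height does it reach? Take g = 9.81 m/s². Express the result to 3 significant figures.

h ≈ 7.80 m

With I = (1/2)MR², the ratio k = I/(MR²) is 0.5.
The rolling condition ω = v/R makes the rotational term ½I(v/R)² = ½kMv², so KE_total = ½(1+k)Mv² = (3/4)Mv².
All of this converts to potential energy at the highest point: (3/4)Mv₀² = Mgh.
Thus h = (1+k)v₀²/(2g) = 1.5 × 10.1² / (2 × 9.81) ≈ 7.80 m.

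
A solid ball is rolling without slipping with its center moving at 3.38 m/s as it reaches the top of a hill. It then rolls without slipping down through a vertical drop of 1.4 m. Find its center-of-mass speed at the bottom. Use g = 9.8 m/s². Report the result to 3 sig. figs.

v ≈ 5.57 m/s

With I = (2/5)MR², the ratio k = I/(MR²) is 0.4.
The rolling condition ω = v/R makes the rotational term ½I(v/R)² = ½kMv², so KE_total = ½(1+k)Mv² = (7/10)Mv².
Energy conservation: (7/10)Mv₀² + Mgh = (7/10)Mv², so v² = v₀² + 2gh/(1+k).
v = √(3.38² + 2×9.8×1.4/1.4) = √31.02 ≈ 5.57 m/s.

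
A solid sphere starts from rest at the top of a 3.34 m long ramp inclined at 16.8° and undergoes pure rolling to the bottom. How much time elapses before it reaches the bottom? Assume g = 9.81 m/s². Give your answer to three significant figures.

Here I = (2/5)MR², so the shape factor k = I/(MR²) = 0.4.
Along the incline Mg sinθ − f = Ma, and torque about the center fR = Iα = kMR²(a/R) gives f = kMa.
Hence a = g sinθ/(1+k) = 9.81×sin16.8°/1.4 = 2.025 m/s².
With constant a from rest, t = √(2L/a) = √(2·3.34/2.025) ≈ 1.82 s.

t ≈ 1.82 s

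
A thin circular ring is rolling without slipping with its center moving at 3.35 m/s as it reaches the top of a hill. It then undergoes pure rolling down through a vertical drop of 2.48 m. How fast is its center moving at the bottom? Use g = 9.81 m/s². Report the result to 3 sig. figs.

Here I = MR², so the shape factor k = I/(MR²) = 1.
Rolling without slipping gives ω = v/R, so the total kinetic energy is ½Mv² + ½Iω² = ½(1+k)Mv² = Mv².
Conserving energy between top and bottom: Mv² = Mv₀² + Mgh, hence v² = v₀² + 2gh/(1+k).
v = √(3.35² + 2×9.81×2.48/2) = √35.55 ≈ 5.96 m/s.

v ≈ 5.96 m/s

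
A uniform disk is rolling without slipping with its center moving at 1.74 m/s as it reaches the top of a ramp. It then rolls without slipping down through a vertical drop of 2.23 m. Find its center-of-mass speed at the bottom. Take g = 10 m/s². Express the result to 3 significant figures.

Here I = (1/2)MR², so the shape factor k = I/(MR²) = 0.5.
Since it rolls without slipping, ω = v/R and KE = ½Mv² + ½Iω² = ½(1+k)Mv² = (3/4)Mv².
Conserving energy between top and bottom: (3/4)Mv² = (3/4)Mv₀² + Mgh, hence v² = v₀² + 2gh/(1+k).
v = √(1.74² + 2×10×2.23/1.5) = √32.76 ≈ 5.72 m/s.

v ≈ 5.72 m/s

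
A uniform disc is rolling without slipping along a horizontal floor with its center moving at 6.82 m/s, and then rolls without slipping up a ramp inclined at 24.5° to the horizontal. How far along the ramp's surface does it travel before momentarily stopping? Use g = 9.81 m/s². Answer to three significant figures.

With I = (1/2)MR², the ratio k = I/(MR²) is 0.5.
The rolling condition ω = v/R makes the rotational term ½I(v/R)² = ½kMv², so KE_total = ½(1+k)Mv² = (3/4)Mv².
Setting this equal to Mgh gives the vertical rise h = (1+k)v₀²/(2g) = 1.5×6.82²/(2×9.81) = 3.556 m.
The distance along the slope is d = h/sinθ = 3.556/sin24.5° ≈ 8.57 m.

d ≈ 8.57 m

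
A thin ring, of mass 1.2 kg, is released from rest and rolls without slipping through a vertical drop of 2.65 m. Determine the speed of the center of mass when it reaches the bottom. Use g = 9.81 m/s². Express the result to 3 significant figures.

v ≈ 5.10 m/s

Here I = MR², so the shape factor k = I/(MR²) = 1.
Since it rolls without slipping, ω = v/R and KE = ½Mv² + ½Iω² = ½(1+k)Mv² = Mv².
Setting Mgh = Mv² gives v = √(2gh/(1+k)) = √(2·9.81·2.65/2) ≈ 5.10 m/s.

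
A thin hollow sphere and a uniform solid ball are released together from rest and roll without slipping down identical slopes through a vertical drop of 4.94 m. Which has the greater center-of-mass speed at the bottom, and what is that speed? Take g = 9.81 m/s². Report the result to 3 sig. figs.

the uniform solid ball, at v ≈ 8.32 m/s

For rolling without slipping, Mgh = ½(1+k)Mv² where k = I/(MR²), so v = √(2gh/(1+k)).
Thin hollow sphere: k = 2/3, giving v = √(2×9.81×4.94/1.667) = 7.626 m/s.
Uniform solid ball: k = 0.4, giving v = √(2×9.81×4.94/1.4) = 8.32 m/s.
The smaller k wins: the uniform solid ball, at ≈ 8.32 m/s.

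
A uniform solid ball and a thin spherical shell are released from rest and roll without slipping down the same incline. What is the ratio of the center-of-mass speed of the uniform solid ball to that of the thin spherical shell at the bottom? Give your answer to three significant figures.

Each satisfies Mgh = ½(1+k)Mv² with k = I/(MR²), so v ∝ 1/√(1+k).
For the uniform solid ball k = 0.4; for the thin spherical shell k = 2/3.
v₁/v₂ = √((1+k₂)/(1+k₁)) = √(1.667/1.4) ≈ 1.09.

v_ratio ≈ 1.09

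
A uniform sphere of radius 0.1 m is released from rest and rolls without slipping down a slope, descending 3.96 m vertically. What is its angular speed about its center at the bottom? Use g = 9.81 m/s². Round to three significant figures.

ω ≈ 74.5 rad/s

Here I = (2/5)MR², so the shape factor k = I/(MR²) = 0.4.
Since it rolls without slipping, ω = v/R and KE = ½Mv² + ½Iω² = ½(1+k)Mv² = (7/10)Mv².
Energy conservation Mgh = ½(1+k)Mv² gives v = √(2gh/(1+k)) = √(2 × 9.81 × 3.96 / 1.4) = 7.45 m/s.
Then ω = v/R = 7.45 / 0.1 ≈ 74.5 rad/s.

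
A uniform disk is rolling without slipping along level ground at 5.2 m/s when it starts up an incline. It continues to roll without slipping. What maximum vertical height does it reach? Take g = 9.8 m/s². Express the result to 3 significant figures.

h ≈ 2.07 m

The moment of inertia is (1/2)MR², giving k ≡ I/(MR²) = 0.5.
Rolling without slipping gives ω = v/R, so the total kinetic energy is ½Mv² + ½Iω² = ½(1+k)Mv² = (3/4)Mv².
At the top the kinetic energy is zero, so (3/4)Mv₀² = Mgh.
Thus h = (1+k)v₀²/(2g) = 1.5 × 5.2² / (2 × 9.8) ≈ 2.07 m.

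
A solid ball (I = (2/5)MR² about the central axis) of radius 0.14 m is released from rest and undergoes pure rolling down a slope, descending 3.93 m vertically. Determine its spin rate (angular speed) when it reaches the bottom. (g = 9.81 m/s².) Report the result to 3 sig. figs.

With I = (2/5)MR², the ratio k = I/(MR²) is 0.4.
Rolling without slipping gives ω = v/R, so the total kinetic energy is ½Mv² + ½Iω² = ½(1+k)Mv² = (7/10)Mv².
Energy conservation Mgh = ½(1+k)Mv² gives v = √(2gh/(1+k)) = √(2 × 9.81 × 3.93 / 1.4) = 7.421 m/s.
The angular speed follows from ω = v/R = 7.421/0.14 ≈ 53.0 rad/s.

ω ≈ 53.0 rad/s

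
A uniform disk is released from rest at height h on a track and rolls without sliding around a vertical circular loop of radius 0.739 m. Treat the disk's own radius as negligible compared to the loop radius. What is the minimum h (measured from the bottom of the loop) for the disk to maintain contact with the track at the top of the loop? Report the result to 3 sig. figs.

Here I = (1/2)MR², so the shape factor k = I/(MR²) = 0.5.
At the top of the loop, the minimum-contact condition is Mg = Mv_top²/r, so v_top² = gr.
With ω = v/R, the kinetic energy at speed v is ½(1+k)Mv² = (3/4)Mv².
Energy conservation from release (height h) to the top (height 2r): Mgh = Mg(2r) + (3/4)M·gr.
Thus h_min = 2r + (1+k)r/2 = r(2 + 1.5/2) = 0.739 × 2.75 ≈ 2.03 m.

h_min ≈ 2.03 m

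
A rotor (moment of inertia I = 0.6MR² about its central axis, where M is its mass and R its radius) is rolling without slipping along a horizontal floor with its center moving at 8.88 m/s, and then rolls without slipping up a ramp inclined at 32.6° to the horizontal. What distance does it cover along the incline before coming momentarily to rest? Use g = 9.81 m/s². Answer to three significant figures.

With I = 0.6MR², the ratio k = I/(MR²) is 0.6.
The rolling condition ω = v/R makes the rotational term ½I(v/R)² = ½kMv², so KE_total = ½(1+k)Mv² = (4/5)Mv².
Setting this equal to Mgh gives the vertical rise h = (1+k)v₀²/(2g) = 1.6×8.88²/(2×9.81) = 6.431 m.
The distance along the slope is d = h/sinθ = 6.431/sin32.6° ≈ 11.9 m.

d ≈ 11.9 m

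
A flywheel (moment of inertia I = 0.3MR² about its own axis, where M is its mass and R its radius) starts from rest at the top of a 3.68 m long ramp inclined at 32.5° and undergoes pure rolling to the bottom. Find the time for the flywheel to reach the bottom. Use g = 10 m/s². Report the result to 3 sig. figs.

t ≈ 1.33 s

Here I = 0.3MR², so the shape factor k = I/(MR²) = 0.3.
Along the incline Mg sinθ − f = Ma, and torque about the center fR = Iα = kMR²(a/R) gives f = kMa.
Hence a = g sinθ/(1+k) = 10×sin32.5°/1.3 = 4.133 m/s².
Starting from rest, L = ½at², so t = √(2L/a) = √(2×3.68/4.133) ≈ 1.33 s.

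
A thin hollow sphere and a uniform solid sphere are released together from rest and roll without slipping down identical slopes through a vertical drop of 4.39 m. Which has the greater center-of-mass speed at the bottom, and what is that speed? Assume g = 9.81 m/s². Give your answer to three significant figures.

For rolling without slipping, Mgh = ½(1+k)Mv² where k = I/(MR²), so v = √(2gh/(1+k)).
Thin hollow sphere: k = 2/3, giving v = √(2×9.81×4.39/1.667) = 7.189 m/s.
Uniform solid sphere: k = 0.4, giving v = √(2×9.81×4.39/1.4) = 7.844 m/s.
The smaller k wins: the uniform solid sphere, at ≈ 7.84 m/s.

the uniform solid sphere, at v ≈ 7.84 m/s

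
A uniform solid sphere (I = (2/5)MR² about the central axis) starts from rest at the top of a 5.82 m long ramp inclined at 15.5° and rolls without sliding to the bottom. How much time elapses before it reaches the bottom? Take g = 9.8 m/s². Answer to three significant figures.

With I = (2/5)MR², the ratio k = I/(MR²) is 0.4.
Newton's second law down the slope: Mg sinθ − f = Ma. The torque equation fR = Iα (with α = a/R) gives f = kMa.
Hence a = g sinθ/(1+k) = 9.8×sin15.5°/1.4 = 1.871 m/s².
With constant a from rest, t = √(2L/a) = √(2·5.82/1.871) ≈ 2.49 s.

t ≈ 2.49 s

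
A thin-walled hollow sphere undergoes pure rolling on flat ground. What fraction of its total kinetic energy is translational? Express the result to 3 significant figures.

The moment of inertia is (2/3)MR², giving k ≡ I/(MR²) = 2/3.
Since ω = v/R, the translational part is ½Mv² and the rotational part is ½I(v/R)² = ½kMv²; the total is ½(1+k)Mv².
The translational fraction is therefore 1/(1+k) = 1/1.667 ≈ 0.600.

fraction ≈ 0.600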